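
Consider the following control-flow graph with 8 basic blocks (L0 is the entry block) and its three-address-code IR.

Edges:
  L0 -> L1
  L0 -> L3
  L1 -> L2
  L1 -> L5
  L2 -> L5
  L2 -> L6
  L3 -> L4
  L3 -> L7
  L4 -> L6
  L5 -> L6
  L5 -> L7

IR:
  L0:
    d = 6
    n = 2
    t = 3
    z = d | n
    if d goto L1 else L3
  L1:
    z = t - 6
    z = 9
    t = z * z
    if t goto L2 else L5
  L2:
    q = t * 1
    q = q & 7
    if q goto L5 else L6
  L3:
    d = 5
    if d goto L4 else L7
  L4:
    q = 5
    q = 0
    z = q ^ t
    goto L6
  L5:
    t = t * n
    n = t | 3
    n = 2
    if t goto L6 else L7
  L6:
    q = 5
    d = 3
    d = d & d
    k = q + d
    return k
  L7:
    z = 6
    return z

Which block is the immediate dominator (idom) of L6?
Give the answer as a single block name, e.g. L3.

Answer: L0

Analysis:
idom tree: L1←L0 L2←L1 L3←L0 L4←L3 L5←L1 L6←L0 L7←L0
Join-block Dom:
  L5: preds {L1,L2}: {L0,L1} ∩ {L0,L1,L2} = {L0,L1}; idom=L1
  L6: preds {L2,L4,L5}: {L0,L1,L2} ∩ {L0,L3,L4} ∩ {L0,L1,L5} = {L0}; idom=L0
  L7: preds {L3,L5}: {L0,L3} ∩ {L0,L1,L5} = {L0}; idom=L0

idom(L6) = L0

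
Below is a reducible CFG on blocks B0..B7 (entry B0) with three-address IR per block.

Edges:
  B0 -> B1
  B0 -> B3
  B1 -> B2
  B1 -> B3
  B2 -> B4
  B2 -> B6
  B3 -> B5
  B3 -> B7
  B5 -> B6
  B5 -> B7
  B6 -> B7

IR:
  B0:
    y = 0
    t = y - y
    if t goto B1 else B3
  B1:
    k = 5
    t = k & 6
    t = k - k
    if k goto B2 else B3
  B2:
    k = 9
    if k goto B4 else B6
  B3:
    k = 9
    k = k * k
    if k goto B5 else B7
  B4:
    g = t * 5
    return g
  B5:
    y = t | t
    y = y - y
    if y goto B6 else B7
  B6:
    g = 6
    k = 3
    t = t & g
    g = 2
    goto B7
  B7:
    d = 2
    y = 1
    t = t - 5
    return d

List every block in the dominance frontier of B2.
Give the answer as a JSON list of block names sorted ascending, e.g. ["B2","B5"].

Answer: ["B6"]

Analysis:
idom tree: B1←B0 B2←B1 B3←B0 B4←B2 B5←B3 B6←B0 B7←B0
Dom∩ at merges:
  B3: preds {B0,B1}: {B0} ∩ {B0,B1} = {B0}; idom=B0
  B6: preds {B2,B5}: {B0,B1,B2} ∩ {B0,B3,B5} = {B0}; idom=B0
  B7: preds {B3,B5,B6}: {B0,B3} ∩ {B0,B3,B5} ∩ {B0,B6} = {B0}; idom=B0

DF derivation:
  join B3 pred B0: · stop@B0
  join B3 pred B1: B1 stop@B0
  join B6 pred B2: B2→B1 stop@B0
  join B6 pred B5: B5→B3 stop@B0
  join B7 pred B3: B3 stop@B0
  join B7 pred B5: B5→B3 stop@B0
  join B7 pred B6: B6 stop@B0
  B0: DF=∅
  B1: DF={B3,B6}
  B2: DF={B6}
  B3: DF={B6,B7}
  B4: DF=∅
  B5: DF={B6,B7}
  B6: DF={B7}
  B7: DF=∅

DF(B2) = ["B6"]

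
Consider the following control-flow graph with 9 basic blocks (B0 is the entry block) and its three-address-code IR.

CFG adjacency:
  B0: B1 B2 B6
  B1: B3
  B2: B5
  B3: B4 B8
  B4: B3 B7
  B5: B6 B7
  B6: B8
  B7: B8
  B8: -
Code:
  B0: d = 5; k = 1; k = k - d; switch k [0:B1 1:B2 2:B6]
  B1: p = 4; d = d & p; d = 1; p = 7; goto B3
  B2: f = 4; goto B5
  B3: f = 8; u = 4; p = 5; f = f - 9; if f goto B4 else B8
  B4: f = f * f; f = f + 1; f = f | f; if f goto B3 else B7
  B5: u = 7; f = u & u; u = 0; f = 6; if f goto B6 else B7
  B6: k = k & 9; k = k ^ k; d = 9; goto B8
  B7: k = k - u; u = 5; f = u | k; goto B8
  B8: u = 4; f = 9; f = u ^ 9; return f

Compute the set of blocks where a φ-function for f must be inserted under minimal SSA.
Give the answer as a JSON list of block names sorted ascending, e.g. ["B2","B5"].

idom tree: B1←B0 B2←B0 B3←B1 B4←B3 B5←B2 B6←B0 B7←B0 B8←B0
Join-block Dom:
  B3: preds {B1,B4}: {B0,B1} ∩ {B0,B1,B3,B4} = {B0,B1}; idom=B1
  B6: preds {B0,B5}: {B0} ∩ {B0,B2,B5} = {B0}; idom=B0
  B7: preds {B4,B5}: {B0,B1,B3,B4} ∩ {B0,B2,B5} = {B0}; idom=B0
  B8: preds {B3,B6,B7}: {B0,B1,B3} ∩ {B0,B6} ∩ {B0,B7} = {B0}; idom=B0

DF derivation:
  join B3 pred B1: · stop@B1
  join B3 pred B4: B4→B3 stop@B1
  join B6 pred B0: · stop@B0
  join B6 pred B5: B5→B2 stop@B0
  join B7 pred B4: B4→B3→B1 stop@B0
  join B7 pred B5: B5→B2 stop@B0
  join B8 pred B3: B3→B1 stop@B0
  join B8 pred B6: B6 stop@B0
  join B8 pred B7: B7 stop@B0
  B0: DF=∅
  B1: DF={B7,B8}
  B2: DF={B6,B7}
  B3: DF={B3,B7,B8}
  B4: DF={B3,B7}
  B5: DF={B6,B7}
  B6: DF={B8}
  B7: DF={B8}
  B8: DF=∅

φ for f: defs {B2,B3,B4,B5,B7,B8}
  DF⁺ = {B3,B6,B7,B8}

Answer: ["B3", "B6", "B7", "B8"]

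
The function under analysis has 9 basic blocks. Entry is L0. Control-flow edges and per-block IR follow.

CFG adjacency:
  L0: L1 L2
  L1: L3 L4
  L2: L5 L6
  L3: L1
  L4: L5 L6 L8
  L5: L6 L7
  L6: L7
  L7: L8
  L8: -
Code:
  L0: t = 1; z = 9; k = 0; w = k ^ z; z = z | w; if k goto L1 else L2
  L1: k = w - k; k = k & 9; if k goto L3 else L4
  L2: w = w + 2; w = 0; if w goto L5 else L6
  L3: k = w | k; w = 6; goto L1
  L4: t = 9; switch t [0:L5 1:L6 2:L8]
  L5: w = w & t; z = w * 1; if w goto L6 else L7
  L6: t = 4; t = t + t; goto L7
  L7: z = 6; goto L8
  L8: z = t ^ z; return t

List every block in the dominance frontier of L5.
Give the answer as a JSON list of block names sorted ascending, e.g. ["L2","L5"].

idom tree: L1←L0 L2←L0 L3←L1 L4←L1 L5←L0 L6←L0 L7←L0 L8←L0
Dom at joins:
  L1: preds {L0,L3}: {L0} ∩ {L0,L1,L3} = {L0}; idom=L0
  L5: preds {L2,L4}: {L0,L2} ∩ {L0,L1,L4} = {L0}; idom=L0
  L6: preds {L2,L4,L5}: {L0,L2} ∩ {L0,L1,L4} ∩ {L0,L5} = {L0}; idom=L0
  L7: preds {L5,L6}: {L0,L5} ∩ {L0,L6} = {L0}; idom=L0
  L8: preds {L4,L7}: {L0,L1,L4} ∩ {L0,L7} = {L0}; idom=L0

Frontier:
  L1←L0: walk · to L0
  L1←L3: walk L3→L1 to L0
  L5←L2: walk L2 to L0
  L5←L4: walk L4→L1 to L0
  L6←L2: walk L2 to L0
  L6←L4: walk L4→L1 to L0
  L6←L5: walk L5 to L0
  L7←L5: walk L5 to L0
  L7←L6: walk L6 to L0
  L8←L4: walk L4→L1 to L0
  L8←L7: walk L7 to L0
  DF(L0)=∅
  DF(L1)={L1,L5,L6,L8}
  DF(L2)={L5,L6}
  DF(L3)={L1}
  DF(L4)={L5,L6,L8}
  DF(L5)={L6,L7}
  DF(L6)={L7}
  DF(L7)={L8}
  DF(L8)=∅

DF(L5) = ["L6", "L7"]

Answer: ["L6", "L7"]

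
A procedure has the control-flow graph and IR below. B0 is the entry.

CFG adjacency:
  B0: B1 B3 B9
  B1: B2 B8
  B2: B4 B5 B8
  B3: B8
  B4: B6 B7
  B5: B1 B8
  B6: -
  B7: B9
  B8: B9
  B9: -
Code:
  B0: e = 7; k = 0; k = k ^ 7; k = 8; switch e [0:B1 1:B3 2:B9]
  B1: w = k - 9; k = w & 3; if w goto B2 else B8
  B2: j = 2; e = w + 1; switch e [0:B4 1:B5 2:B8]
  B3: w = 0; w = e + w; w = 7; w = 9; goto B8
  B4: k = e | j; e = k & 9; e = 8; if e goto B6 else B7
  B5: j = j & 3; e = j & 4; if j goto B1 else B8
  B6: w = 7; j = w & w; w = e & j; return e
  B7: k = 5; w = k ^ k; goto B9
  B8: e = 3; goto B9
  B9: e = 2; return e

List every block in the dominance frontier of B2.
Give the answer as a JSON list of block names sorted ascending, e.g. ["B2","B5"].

Answer: ["B1", "B8", "B9"]

Analysis:
idom tree: B1←B0 B2←B1 B3←B0 B4←B2 B5←B2 B6←B4 B7←B4 B8←B0 B9←B0
Join-block Dom:
  B1: preds {B0,B5}: {B0} ∩ {B0,B1,B2,B5} = {B0}; idom=B0
  B8: preds {B1,B2,B3,B5}: {B0,B1} ∩ {B0,B1,B2} ∩ {B0,B3} ∩ {B0,B1,B2,B5} = {B0}; idom=B0
  B9: preds {B0,B7,B8}: {B0} ∩ {B0,B1,B2,B4,B7} ∩ {B0,B8} = {B0}; idom=B0

DF derivation:
  B1←B0: walk · to B0
  B1←B5: walk B5→B2→B1 to B0
  B8←B1: walk B1 to B0
  B8←B2: walk B2→B1 to B0
  B8←B3: walk B3 to B0
  B8←B5: walk B5→B2→B1 to B0
  B9←B0: walk · to B0
  B9←B7: walk B7→B4→B2→B1 to B0
  B9←B8: walk B8 to B0
  B0: DF=∅
  B1: DF={B1,B8,B9}
  B2: DF={B1,B8,B9}
  B3: DF={B8}
  B4: DF={B9}
  B5: DF={B1,B8}
  B6: DF=∅
  B7: DF={B9}
  B8: DF={B9}
  B9: DF=∅

DF(B2) = ["B1", "B8", "B9"]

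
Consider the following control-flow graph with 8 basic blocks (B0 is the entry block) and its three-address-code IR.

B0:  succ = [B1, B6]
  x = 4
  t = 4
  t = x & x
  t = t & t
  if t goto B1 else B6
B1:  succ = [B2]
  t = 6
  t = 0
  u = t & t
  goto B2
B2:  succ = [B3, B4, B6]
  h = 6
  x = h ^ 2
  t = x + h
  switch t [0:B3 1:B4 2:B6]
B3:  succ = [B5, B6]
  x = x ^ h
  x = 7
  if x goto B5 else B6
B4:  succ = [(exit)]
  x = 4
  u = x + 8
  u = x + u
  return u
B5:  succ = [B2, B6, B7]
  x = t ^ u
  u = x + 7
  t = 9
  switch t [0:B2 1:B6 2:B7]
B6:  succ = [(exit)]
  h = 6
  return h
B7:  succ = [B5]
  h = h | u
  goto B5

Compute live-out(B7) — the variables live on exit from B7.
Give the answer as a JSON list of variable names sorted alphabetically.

Answer: ["h", "t", "u"]

Derivation:
Block summaries:
  B0 def {t,x} use ∅
  B1 def {t,u} use ∅
  B2 def {h,t,x} use ∅
  B3 def {x} use {h,x}
  B4 def {u,x} use ∅
  B5 def {t,u,x} use {t,u}
  B6 def {h} use ∅
  B7 def {h} use {h,u}

Liveness:
  B0 li=∅ lo=∅
  B1 li=∅ lo={u}
  B2 li={u} lo={h,t,u,x}
  B3 li={h,t,u,x} lo={h,t,u}
  B4 li=∅ lo=∅
  B5 li={h,t,u} lo={h,t,u}
  B6 li=∅ lo=∅
  B7 li={h,t,u} lo={h,t,u}

live-out(B7) = ["h", "t", "u"]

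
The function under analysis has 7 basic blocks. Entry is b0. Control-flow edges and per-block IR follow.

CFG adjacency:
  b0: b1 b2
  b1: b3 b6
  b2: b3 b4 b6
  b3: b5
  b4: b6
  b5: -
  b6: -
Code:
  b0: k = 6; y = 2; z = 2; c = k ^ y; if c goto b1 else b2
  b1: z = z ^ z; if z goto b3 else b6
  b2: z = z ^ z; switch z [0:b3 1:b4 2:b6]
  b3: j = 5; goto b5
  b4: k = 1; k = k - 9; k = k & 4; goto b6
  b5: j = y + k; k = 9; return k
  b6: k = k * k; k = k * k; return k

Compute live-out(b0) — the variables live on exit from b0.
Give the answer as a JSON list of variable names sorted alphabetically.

Answer: ["k", "y", "z"]

Derivation:
Block summaries:
  b0: def={c,k,y,z} ue=∅
  b1: def={z} ue={z}
  b2: def={z} ue={z}
  b3: def={j} ue=∅
  b4: def={k} ue=∅
  b5: def={j,k} ue={k,y}
  b6: def={k} ue={k}

Live sets:
  b0 li=∅ lo={k,y,z}
  b1 li={k,y,z} lo={k,y}
  b2 li={k,y,z} lo={k,y}
  b3 li={k,y} lo={k,y}
  b4 li=∅ lo={k}
  b5 li={k,y} lo=∅
  b6 li={k} lo=∅

live-out(b0) = ["k", "y", "z"]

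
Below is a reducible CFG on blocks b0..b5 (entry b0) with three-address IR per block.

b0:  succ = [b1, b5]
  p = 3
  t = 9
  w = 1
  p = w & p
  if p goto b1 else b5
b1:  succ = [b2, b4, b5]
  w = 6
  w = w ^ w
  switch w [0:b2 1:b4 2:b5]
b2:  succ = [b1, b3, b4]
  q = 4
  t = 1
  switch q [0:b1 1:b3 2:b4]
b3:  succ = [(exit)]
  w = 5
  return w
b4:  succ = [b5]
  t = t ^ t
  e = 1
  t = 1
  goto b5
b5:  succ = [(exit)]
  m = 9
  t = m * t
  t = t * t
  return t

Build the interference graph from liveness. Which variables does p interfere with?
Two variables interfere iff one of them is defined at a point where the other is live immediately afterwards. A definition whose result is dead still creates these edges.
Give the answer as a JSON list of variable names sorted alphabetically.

Answer: ["t", "w"]

Analysis:
def/use:
  b0: def={p,t,w} ue=∅
  b1: def={w} ue=∅
  b2: def={q,t} ue=∅
  b3: def={w} ue=∅
  b4: def={e,t} ue={t}
  b5: def={m,t} ue={t}

Live sets:
  live b0: ∅→{t}
  live b1: {t}→{t}
  live b2: ∅→{t}
  live b3: ∅→∅
  live b4: {t}→{t}
  live b5: {t}→∅

Interfere edges:
  e↔∅
  m↔{t}
  p↔{t,w}
  q↔{t}
  t↔{m,p,q,w}
  w↔{p,t}

N(p) = ["t", "w"]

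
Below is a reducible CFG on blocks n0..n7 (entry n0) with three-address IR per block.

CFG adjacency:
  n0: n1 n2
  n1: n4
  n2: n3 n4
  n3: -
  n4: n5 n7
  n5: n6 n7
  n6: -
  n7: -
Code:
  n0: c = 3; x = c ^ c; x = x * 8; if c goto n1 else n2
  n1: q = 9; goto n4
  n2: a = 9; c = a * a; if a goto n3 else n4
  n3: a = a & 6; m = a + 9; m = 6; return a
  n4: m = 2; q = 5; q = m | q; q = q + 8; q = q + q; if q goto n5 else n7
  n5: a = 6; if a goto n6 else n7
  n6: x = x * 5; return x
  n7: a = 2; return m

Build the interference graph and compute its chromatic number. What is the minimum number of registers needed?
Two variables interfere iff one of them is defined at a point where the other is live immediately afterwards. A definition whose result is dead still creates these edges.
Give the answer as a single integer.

Block summaries:
  n0 def {c,x} use ∅
  n1 def {q} use ∅
  n2 def {a,c} use ∅
  n3 def {a,m} use {a}
  n4 def {m,q} use ∅
  n5 def {a} use ∅
  n6 def {x} use {x}
  n7 def {a} use {m}

Live sets:
  n0 li=∅ lo={x}
  n1 li={x} lo={x}
  n2 li={x} lo={a,x}
  n3 li={a} lo=∅
  n4 li={x} lo={m,x}
  n5 li={m,x} lo={m,x}
  n6 li={x} lo=∅
  n7 li={m} lo=∅

Conflict graph:
  a↔{c,m,x}
  c↔{a,x}
  m↔{a,q,x}
  q↔{m,x}
  x↔{a,c,m,q}

Chromatic number:
  {a,c,x} pairwise interfere (3-clique) ⇒ χ ≥ 3
  3-colouring: R0={x}  R1={a,q}  R2={c,m}
  χ = 3

Answer: 3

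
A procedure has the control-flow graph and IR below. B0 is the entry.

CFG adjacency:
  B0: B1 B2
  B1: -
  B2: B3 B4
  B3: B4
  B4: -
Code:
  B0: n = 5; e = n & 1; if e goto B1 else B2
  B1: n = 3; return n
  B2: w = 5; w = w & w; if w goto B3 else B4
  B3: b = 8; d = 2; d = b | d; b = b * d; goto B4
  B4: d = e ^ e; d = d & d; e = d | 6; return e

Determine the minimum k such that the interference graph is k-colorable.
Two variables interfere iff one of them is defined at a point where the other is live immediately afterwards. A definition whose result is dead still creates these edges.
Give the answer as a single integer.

def/use:
  B0 def {e,n} use ∅
  B1 def {n} use ∅
  B2 def {w} use ∅
  B3 def {b,d} use ∅
  B4 def {d,e} use {e}

Live sets:
  live B0: ∅→{e}
  live B1: ∅→∅
  live B2: {e}→{e}
  live B3: {e}→{e}
  live B4: {e}→∅

Interfere edges:
  b↔{d,e}
  d↔{b,e}
  e↔{b,d,w}
  n↔∅
  w↔{e}

Colouring:
  clique {b,d,e} ⇒ need ≥ 3
  assign b→c1 d→c2 e→c0 n→c0 w→c1 — no edge inside a register ⇒ χ ≤ 3
  χ = 3

Answer: 3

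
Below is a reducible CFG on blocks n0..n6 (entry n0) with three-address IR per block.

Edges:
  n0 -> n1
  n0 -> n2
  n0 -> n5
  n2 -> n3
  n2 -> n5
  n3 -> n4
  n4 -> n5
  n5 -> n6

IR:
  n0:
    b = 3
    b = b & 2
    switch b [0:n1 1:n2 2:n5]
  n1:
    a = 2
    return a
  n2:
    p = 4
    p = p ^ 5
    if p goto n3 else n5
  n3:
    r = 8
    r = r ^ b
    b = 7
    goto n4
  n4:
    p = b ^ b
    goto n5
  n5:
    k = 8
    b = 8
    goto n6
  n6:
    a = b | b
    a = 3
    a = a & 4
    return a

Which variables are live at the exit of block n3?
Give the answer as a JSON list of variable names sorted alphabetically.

Block summaries:
  n0: {b} / ∅
  n1: {a} / ∅
  n2: {p} / ∅
  n3: {b,r} / {b}
  n4: {p} / {b}
  n5: {b,k} / ∅
  n6: {a} / {b}

Live sets:
  n0: in=∅ out={b}
  n1: in=∅ out=∅
  n2: in={b} out={b}
  n3: in={b} out={b}
  n4: in={b} out=∅
  n5: in=∅ out={b}
  n6: in={b} out=∅

live-out(n3) = ["b"]

Answer: ["b"]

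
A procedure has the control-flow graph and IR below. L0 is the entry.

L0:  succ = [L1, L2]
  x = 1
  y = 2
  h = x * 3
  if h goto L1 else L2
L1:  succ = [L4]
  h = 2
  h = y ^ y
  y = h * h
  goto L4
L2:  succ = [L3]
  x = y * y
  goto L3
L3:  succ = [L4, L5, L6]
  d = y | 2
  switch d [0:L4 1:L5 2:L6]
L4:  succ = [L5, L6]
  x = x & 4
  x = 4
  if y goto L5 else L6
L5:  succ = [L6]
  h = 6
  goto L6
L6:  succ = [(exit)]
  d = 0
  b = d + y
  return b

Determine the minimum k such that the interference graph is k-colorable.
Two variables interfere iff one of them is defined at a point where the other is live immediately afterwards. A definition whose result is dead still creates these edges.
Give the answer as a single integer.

Answer: 3

Derivation:
Block summaries:
  L0: def={h,x,y} ue=∅
  L1: def={h,y} ue={y}
  L2: def={x} ue={y}
  L3: def={d} ue={y}
  L4: def={x} ue={x,y}
  L5: def={h} ue=∅
  L6: def={b,d} ue={y}

Liveness:
  L0 li=∅ lo={x,y}
  L1 li={x,y} lo={x,y}
  L2 li={y} lo={x,y}
  L3 li={x,y} lo={x,y}
  L4 li={x,y} lo={y}
  L5 li={y} lo={y}
  L6 li={y} lo=∅

Interfere edges:
  b↔∅
  d↔{x,y}
  h↔{x,y}
  x↔{d,h,y}
  y↔{d,h,x}

Chromatic number:
  lower bound: {d,x,y} mutually conflict ⇒ χ ≥ 3
  3-colouring: c0={b,x}  c1={y}  c2={d,h}
  χ = 3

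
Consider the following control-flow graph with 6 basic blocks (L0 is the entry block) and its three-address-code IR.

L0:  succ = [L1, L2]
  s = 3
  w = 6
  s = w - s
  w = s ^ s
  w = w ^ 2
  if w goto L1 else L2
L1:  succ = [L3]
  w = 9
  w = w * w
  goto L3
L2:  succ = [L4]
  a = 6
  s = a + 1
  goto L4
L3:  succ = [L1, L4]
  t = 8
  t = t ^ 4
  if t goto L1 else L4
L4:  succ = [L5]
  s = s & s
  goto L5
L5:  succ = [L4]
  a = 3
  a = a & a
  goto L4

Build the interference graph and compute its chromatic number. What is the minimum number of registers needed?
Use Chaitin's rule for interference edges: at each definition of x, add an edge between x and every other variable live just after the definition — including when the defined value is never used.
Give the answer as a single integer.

Per-block:
  L0: def={s,w} ue=∅
  L1: def={w} ue=∅
  L2: def={a,s} ue=∅
  L3: def={t} ue=∅
  L4: def={s} ue={s}
  L5: def={a} ue=∅

Liveness:
  live L0: ∅→{s}
  live L1: {s}→{s}
  live L2: ∅→{s}
  live L3: {s}→{s}
  live L4: {s}→{s}
  live L5: {s}→{s}

Interfere edges:
  a↔{s}
  s↔{a,t,w}
  t↔{s}
  w↔{s}

Chromatic number:
  {a,s} pairwise interfere (2-clique) ⇒ χ ≥ 2
  assign a→r1 s→r0 t→r1 w→r1 — no edge inside a register ⇒ χ ≤ 2
  χ = 2

Answer: 2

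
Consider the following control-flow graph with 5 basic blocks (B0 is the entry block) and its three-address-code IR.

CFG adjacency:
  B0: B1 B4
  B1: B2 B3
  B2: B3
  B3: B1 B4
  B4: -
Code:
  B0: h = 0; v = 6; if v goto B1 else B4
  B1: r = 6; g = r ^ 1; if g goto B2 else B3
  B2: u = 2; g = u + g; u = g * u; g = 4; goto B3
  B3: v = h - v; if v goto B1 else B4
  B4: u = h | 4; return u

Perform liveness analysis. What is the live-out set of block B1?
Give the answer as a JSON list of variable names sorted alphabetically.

Answer: ["g", "h", "v"]

Derivation:
def/use:
  B0: {h,v} / ∅
  B1: {g,r} / ∅
  B2: {g,u} / {g}
  B3: {v} / {h,v}
  B4: {u} / {h}

Live sets:
  B0 li=∅ lo={h,v}
  B1 li={h,v} lo={g,h,v}
  B2 li={g,h,v} lo={h,v}
  B3 li={h,v} lo={h,v}
  B4 li={h} lo=∅

live-out(B1) = ["g", "h", "v"]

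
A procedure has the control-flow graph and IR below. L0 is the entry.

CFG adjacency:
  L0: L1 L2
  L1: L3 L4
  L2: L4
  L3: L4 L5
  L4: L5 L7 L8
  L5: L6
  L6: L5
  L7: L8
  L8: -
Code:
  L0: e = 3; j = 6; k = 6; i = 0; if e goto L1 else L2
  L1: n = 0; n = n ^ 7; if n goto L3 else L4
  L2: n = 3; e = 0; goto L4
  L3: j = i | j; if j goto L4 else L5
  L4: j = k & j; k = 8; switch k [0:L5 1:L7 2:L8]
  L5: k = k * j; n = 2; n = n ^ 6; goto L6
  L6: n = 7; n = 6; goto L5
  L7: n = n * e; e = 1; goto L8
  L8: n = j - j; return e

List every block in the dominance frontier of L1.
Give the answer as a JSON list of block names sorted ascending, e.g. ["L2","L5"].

idom tree: L1←L0 L2←L0 L3←L1 L4←L0 L5←L0 L6←L5 L7←L4 L8←L4
Join-block Dom:
  L4: preds {L1,L2,L3}: {L0,L1} ∩ {L0,L2} ∩ {L0,L1,L3} = {L0}; idom=L0
  L5: preds {L3,L4,L6}: {L0,L1,L3} ∩ {L0,L4} ∩ {L0,L5,L6} = {L0}; idom=L0
  L8: preds {L4,L7}: {L0,L4} ∩ {L0,L4,L7} = {L0,L4}; idom=L4

DF derivation:
  L4←L1: walk L1 to L0
  L4←L2: walk L2 to L0
  L4←L3: walk L3→L1 to L0
  L5←L3: walk L3→L1 to L0
  L5←L4: walk L4 to L0
  L5←L6: walk L6→L5 to L0
  L8←L4: walk · to L4
  L8←L7: walk L7 to L4
  L0: DF=∅
  L1: DF={L4,L5}
  L2: DF={L4}
  L3: DF={L4,L5}
  L4: DF={L5}
  L5: DF={L5}
  L6: DF={L5}
  L7: DF={L8}
  L8: DF=∅

DF(L1) = ["L4", "L5"]

Answer: ["L4", "L5"]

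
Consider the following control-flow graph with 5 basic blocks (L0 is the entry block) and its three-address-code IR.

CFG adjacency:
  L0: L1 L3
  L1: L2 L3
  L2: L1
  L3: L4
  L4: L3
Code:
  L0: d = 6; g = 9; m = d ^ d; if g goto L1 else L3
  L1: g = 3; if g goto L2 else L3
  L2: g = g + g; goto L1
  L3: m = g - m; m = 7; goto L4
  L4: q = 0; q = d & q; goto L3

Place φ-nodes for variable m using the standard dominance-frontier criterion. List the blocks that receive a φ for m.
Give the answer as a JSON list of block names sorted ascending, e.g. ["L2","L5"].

Answer: ["L3"]

Derivation:
idom tree: L1←L0 L2←L1 L3←L0 L4←L3
Dom∩ at merges:
  L1: preds {L0,L2}: {L0} ∩ {L0,L1,L2} = {L0}; idom=L0
  L3: preds {L0,L1,L4}: {L0} ∩ {L0,L1} ∩ {L0,L3,L4} = {L0}; idom=L0

DF walk-up:
  L1←L0: walk · to L0
  L1←L2: walk L2→L1 to L0
  L3←L0: walk · to L0
  L3←L1: walk L1 to L0
  L3←L4: walk L4→L3 to L0
  L0 → ∅
  L1 → {L1,L3}
  L2 → {L1}
  L3 → {L3}
  L4 → {L3}

φ for m: defs {L0,L3}
  DF⁺ = {L3}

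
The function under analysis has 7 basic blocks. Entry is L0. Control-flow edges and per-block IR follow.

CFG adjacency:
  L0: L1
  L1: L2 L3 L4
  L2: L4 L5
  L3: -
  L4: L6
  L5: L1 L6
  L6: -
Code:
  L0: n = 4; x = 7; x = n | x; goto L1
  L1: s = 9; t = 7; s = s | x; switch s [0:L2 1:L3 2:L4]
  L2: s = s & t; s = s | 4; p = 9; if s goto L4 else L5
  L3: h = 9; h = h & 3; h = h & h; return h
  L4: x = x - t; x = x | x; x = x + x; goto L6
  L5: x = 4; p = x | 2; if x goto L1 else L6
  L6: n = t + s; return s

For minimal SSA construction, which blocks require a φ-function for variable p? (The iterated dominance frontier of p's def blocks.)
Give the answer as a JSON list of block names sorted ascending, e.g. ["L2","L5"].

idom tree: L1←L0 L2←L1 L3←L1 L4←L1 L5←L2 L6←L1
Join-block Dom:
  L1: preds {L0,L5}: {L0} ∩ {L0,L1,L2,L5} = {L0}; idom=L0
  L4: preds {L1,L2}: {L0,L1} ∩ {L0,L1,L2} = {L0,L1}; idom=L1
  L6: preds {L4,L5}: {L0,L1,L4} ∩ {L0,L1,L2,L5} = {L0,L1}; idom=L1

DF derivation:
  L1←L0: walk · to L0
  L1←L5: walk L5→L2→L1 to L0
  L4←L1: walk · to L1
  L4←L2: walk L2 to L1
  L6←L4: walk L4 to L1
  L6←L5: walk L5→L2 to L1
  DF(L0)=∅
  DF(L1)={L1}
  DF(L2)={L1,L4,L6}
  DF(L3)=∅
  DF(L4)={L6}
  DF(L5)={L1,L6}
  DF(L6)=∅

φ for p: defs {L2,L5}
  DF⁺ = {L1,L4,L6}

Answer: ["L1", "L4", "L6"]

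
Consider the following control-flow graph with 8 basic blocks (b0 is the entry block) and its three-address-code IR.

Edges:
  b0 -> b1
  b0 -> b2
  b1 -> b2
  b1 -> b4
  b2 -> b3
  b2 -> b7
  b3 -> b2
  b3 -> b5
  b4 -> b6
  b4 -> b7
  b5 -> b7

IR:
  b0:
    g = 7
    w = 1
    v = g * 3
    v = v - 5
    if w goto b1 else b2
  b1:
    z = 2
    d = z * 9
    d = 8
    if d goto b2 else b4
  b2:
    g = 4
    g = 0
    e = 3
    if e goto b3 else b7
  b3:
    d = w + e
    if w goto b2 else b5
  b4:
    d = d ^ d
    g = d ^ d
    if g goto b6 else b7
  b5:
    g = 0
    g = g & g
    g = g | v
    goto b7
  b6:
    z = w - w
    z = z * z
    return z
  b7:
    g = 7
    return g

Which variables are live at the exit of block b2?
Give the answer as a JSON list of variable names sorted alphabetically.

Answer: ["e", "v", "w"]

Derivation:
def/use:
  b0 def {g,v,w} use ∅
  b1 def {d,z} use ∅
  b2 def {e,g} use ∅
  b3 def {d} use {e,w}
  b4 def {d,g} use {d}
  b5 def {g} use {v}
  b6 def {z} use {w}
  b7 def {g} use ∅

Liveness:
  b0 li=∅ lo={v,w}
  b1 li={v,w} lo={d,v,w}
  b2 li={v,w} lo={e,v,w}
  b3 li={e,v,w} lo={v,w}
  b4 li={d,w} lo={w}
  b5 li={v} lo=∅
  b6 li={w} lo=∅
  b7 li=∅ lo=∅

live-out(b2) = ["e", "v", "w"]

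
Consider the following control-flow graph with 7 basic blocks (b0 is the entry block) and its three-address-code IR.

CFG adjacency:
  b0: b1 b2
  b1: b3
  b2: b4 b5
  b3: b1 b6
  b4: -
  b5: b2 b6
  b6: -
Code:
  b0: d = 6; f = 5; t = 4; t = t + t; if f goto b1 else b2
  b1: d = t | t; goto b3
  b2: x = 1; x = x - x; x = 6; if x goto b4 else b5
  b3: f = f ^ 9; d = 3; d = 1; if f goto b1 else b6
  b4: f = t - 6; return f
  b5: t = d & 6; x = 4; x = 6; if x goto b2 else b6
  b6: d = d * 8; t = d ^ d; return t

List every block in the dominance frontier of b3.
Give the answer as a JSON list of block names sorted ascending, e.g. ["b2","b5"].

idom tree: b1←b0 b2←b0 b3←b1 b4←b2 b5←b2 b6←b0
Join-block Dom:
  b1: preds {b0,b3}: {b0} ∩ {b0,b1,b3} = {b0}; idom=b0
  b2: preds {b0,b5}: {b0} ∩ {b0,b2,b5} = {b0}; idom=b0
  b6: preds {b3,b5}: {b0,b1,b3} ∩ {b0,b2,b5} = {b0}; idom=b0

Frontier:
  b1←b0: walk · to b0
  b1←b3: walk b3→b1 to b0
  b2←b0: walk · to b0
  b2←b5: walk b5→b2 to b0
  b6←b3: walk b3→b1 to b0
  b6←b5: walk b5→b2 to b0
  DF(b0)=∅
  DF(b1)={b1,b6}
  DF(b2)={b2,b6}
  DF(b3)={b1,b6}
  DF(b4)=∅
  DF(b5)={b2,b6}
  DF(b6)=∅

DF(b3) = ["b1", "b6"]

Answer: ["b1", "b6"]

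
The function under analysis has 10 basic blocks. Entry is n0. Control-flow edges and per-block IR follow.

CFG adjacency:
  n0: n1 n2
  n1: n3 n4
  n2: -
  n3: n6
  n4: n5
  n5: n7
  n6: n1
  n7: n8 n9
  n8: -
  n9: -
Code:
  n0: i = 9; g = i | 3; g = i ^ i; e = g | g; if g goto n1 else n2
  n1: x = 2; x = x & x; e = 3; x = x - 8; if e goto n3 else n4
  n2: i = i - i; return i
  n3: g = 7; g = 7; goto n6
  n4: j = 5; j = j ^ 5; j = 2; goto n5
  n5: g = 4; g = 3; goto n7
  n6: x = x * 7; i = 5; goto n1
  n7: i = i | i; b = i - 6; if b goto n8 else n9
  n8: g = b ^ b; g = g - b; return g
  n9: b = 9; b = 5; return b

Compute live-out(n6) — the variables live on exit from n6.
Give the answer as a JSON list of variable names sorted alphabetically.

Per-block:
  n0: {e,g,i} / ∅
  n1: {e,x} / ∅
  n2: {i} / {i}
  n3: {g} / ∅
  n4: {j} / ∅
  n5: {g} / ∅
  n6: {i,x} / {x}
  n7: {b,i} / {i}
  n8: {g} / {b}
  n9: {b} / ∅

Live sets:
  n0 li=∅ lo={i}
  n1 li={i} lo={i,x}
  n2 li={i} lo=∅
  n3 li={x} lo={x}
  n4 li={i} lo={i}
  n5 li={i} lo={i}
  n6 li={x} lo={i}
  n7 li={i} lo={b}
  n8 li={b} lo=∅
  n9 li=∅ lo=∅

live-out(n6) = ["i"]

Answer: ["i"]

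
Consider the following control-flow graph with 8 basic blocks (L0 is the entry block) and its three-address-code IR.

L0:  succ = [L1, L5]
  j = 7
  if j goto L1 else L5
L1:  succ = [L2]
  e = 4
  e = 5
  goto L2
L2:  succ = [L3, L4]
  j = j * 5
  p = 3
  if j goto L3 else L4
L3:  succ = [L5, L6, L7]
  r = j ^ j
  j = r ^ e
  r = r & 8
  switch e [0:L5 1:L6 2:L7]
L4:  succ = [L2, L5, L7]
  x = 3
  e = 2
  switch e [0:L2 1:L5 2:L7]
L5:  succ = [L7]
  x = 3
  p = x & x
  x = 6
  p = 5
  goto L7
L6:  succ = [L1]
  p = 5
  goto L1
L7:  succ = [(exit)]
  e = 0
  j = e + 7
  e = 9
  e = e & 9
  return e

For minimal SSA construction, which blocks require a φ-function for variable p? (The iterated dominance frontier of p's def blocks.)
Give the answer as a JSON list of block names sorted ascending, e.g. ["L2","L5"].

idom tree: L1←L0 L2←L1 L3←L2 L4←L2 L5←L0 L6←L3 L7←L0
Join-block Dom:
  L1: preds {L0,L6}: {L0} ∩ {L0,L1,L2,L3,L6} = {L0}; idom=L0
  L2: preds {L1,L4}: {L0,L1} ∩ {L0,L1,L2,L4} = {L0,L1}; idom=L1
  L5: preds {L0,L3,L4}: {L0} ∩ {L0,L1,L2,L3} ∩ {L0,L1,L2,L4} = {L0}; idom=L0
  L7: preds {L3,L4,L5}: {L0,L1,L2,L3} ∩ {L0,L1,L2,L4} ∩ {L0,L5} = {L0}; idom=L0

DF walk-up:
  join L1 pred L0: · stop@L0
  join L1 pred L6: L6→L3→L2→L1 stop@L0
  join L2 pred L1: · stop@L1
  join L2 pred L4: L4→L2 stop@L1
  join L5 pred L0: · stop@L0
  join L5 pred L3: L3→L2→L1 stop@L0
  join L5 pred L4: L4→L2→L1 stop@L0
  join L7 pred L3: L3→L2→L1 stop@L0
  join L7 pred L4: L4→L2→L1 stop@L0
  join L7 pred L5: L5 stop@L0
  DF(L0)=∅
  DF(L1)={L1,L5,L7}
  DF(L2)={L1,L2,L5,L7}
  DF(L3)={L1,L5,L7}
  DF(L4)={L2,L5,L7}
  DF(L5)={L7}
  DF(L6)={L1}
  DF(L7)=∅

φ for p: defs {L2,L5,L6}
  DF⁺ = {L1,L2,L5,L7}

Answer: ["L1", "L2", "L5", "L7"]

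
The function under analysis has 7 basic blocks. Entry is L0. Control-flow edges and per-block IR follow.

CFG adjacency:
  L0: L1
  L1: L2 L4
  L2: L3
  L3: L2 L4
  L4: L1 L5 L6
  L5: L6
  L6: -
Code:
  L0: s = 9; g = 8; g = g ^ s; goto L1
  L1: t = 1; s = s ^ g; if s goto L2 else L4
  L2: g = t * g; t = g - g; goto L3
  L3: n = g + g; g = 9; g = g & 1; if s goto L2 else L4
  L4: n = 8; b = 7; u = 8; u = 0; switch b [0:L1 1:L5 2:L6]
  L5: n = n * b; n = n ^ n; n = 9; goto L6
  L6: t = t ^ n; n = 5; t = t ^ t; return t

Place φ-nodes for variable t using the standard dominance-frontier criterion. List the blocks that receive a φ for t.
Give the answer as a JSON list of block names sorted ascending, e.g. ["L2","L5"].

idom tree: L1←L0 L2←L1 L3←L2 L4←L1 L5←L4 L6←L4
Join-block Dom:
  L1: preds {L0,L4}: {L0} ∩ {L0,L1,L4} = {L0}; idom=L0
  L2: preds {L1,L3}: {L0,L1} ∩ {L0,L1,L2,L3} = {L0,L1}; idom=L1
  L4: preds {L1,L3}: {L0,L1} ∩ {L0,L1,L2,L3} = {L0,L1}; idom=L1
  L6: preds {L4,L5}: {L0,L1,L4} ∩ {L0,L1,L4,L5} = {L0,L1,L4}; idom=L4

DF walk-up:
  L1←L0: walk · to L0
  L1←L4: walk L4→L1 to L0
  L2←L1: walk · to L1
  L2←L3: walk L3→L2 to L1
  L4←L1: walk · to L1
  L4←L3: walk L3→L2 to L1
  L6←L4: walk · to L4
  L6←L5: walk L5 to L4
  L0: DF=∅
  L1: DF={L1}
  L2: DF={L2,L4}
  L3: DF={L2,L4}
  L4: DF={L1}
  L5: DF={L6}
  L6: DF=∅

φ for t: defs {L1,L2,L6}
  DF⁺ = {L1,L2,L4}

Answer: ["L1", "L2", "L4"]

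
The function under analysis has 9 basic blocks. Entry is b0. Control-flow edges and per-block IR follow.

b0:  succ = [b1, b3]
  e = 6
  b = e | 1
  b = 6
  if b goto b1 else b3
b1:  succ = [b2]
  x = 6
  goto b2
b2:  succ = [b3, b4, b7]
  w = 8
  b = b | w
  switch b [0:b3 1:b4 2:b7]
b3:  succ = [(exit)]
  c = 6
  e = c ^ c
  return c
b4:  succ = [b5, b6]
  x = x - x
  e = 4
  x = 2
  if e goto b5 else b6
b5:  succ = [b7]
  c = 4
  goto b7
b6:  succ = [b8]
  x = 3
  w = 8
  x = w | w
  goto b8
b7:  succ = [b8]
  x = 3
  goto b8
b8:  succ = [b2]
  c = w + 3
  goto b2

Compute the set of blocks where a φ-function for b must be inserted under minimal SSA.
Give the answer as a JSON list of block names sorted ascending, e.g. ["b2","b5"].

idom tree: b1←b0 b2←b1 b3←b0 b4←b2 b5←b4 b6←b4 b7←b2 b8←b2
Dom∩ at merges:
  b2: preds {b1,b8}: {b0,b1} ∩ {b0,b1,b2,b8} = {b0,b1}; idom=b1
  b3: preds {b0,b2}: {b0} ∩ {b0,b1,b2} = {b0}; idom=b0
  b7: preds {b2,b5}: {b0,b1,b2} ∩ {b0,b1,b2,b4,b5} = {b0,b1,b2}; idom=b2
  b8: preds {b6,b7}: {b0,b1,b2,b4,b6} ∩ {b0,b1,b2,b7} = {b0,b1,b2}; idom=b2

DF derivation:
  b2←b1: walk · to b1
  b2←b8: walk b8→b2 to b1
  b3←b0: walk · to b0
  b3←b2: walk b2→b1 to b0
  b7←b2: walk · to b2
  b7←b5: walk b5→b4 to b2
  b8←b6: walk b6→b4 to b2
  b8←b7: walk b7 to b2
  b0 → ∅
  b1 → {b3}
  b2 → {b2,b3}
  b3 → ∅
  b4 → {b7,b8}
  b5 → {b7}
  b6 → {b8}
  b7 → {b8}
  b8 → {b2}

φ for b: defs {b0,b2}
  DF⁺ = {b2,b3}

Answer: ["b2", "b3"]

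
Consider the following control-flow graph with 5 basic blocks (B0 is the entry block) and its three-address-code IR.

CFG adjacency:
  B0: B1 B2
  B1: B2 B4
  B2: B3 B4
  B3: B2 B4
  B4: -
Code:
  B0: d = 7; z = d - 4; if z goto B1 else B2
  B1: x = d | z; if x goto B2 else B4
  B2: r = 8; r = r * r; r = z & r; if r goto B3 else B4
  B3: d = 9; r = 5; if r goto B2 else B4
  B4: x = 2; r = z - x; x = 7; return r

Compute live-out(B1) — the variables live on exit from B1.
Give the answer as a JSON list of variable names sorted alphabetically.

def/use:
  B0 def {d,z} use ∅
  B1 def {x} use {d,z}
  B2 def {r} use {z}
  B3 def {d,r} use ∅
  B4 def {r,x} use {z}

Backward fixpoint:
  B0 li=∅ lo={d,z}
  B1 li={d,z} lo={z}
  B2 li={z} lo={z}
  B3 li={z} lo={z}
  B4 li={z} lo=∅

live-out(B1) = ["z"]

Answer: ["z"]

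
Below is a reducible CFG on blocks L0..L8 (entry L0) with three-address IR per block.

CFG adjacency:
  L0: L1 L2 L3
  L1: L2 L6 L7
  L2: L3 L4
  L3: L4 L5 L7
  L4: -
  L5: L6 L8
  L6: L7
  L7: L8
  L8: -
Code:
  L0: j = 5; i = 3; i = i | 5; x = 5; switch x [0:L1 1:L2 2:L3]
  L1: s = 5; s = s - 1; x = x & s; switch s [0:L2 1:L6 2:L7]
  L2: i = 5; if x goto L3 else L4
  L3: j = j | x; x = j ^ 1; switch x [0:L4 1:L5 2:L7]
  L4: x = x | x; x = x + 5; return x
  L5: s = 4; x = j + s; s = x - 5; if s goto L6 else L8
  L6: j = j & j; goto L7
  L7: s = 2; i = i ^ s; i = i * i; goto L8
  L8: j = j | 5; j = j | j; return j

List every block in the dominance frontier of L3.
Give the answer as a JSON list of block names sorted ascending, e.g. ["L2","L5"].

Answer: ["L4", "L6", "L7", "L8"]

Derivation:
idom tree: L1←L0 L2←L0 L3←L0 L4←L0 L5←L3 L6←L0 L7←L0 L8←L0
Join-block Dom:
  L2: preds {L0,L1}: {L0} ∩ {L0,L1} = {L0}; idom=L0
  L3: preds {L0,L2}: {L0} ∩ {L0,L2} = {L0}; idom=L0
  L4: preds {L2,L3}: {L0,L2} ∩ {L0,L3} = {L0}; idom=L0
  L6: preds {L1,L5}: {L0,L1} ∩ {L0,L3,L5} = {L0}; idom=L0
  L7: preds {L1,L3,L6}: {L0,L1} ∩ {L0,L3} ∩ {L0,L6} = {L0}; idom=L0
  L8: preds {L5,L7}: {L0,L3,L5} ∩ {L0,L7} = {L0}; idom=L0

DF derivation:
  L2←L0: walk · to L0
  L2←L1: walk L1 to L0
  L3←L0: walk · to L0
  L3←L2: walk L2 to L0
  L4←L2: walk L2 to L0
  L4←L3: walk L3 to L0
  L6←L1: walk L1 to L0
  L6←L5: walk L5→L3 to L0
  L7←L1: walk L1 to L0
  L7←L3: walk L3 to L0
  L7←L6: walk L6 to L0
  L8←L5: walk L5→L3 to L0
  L8←L7: walk L7 to L0
  DF(L0)=∅
  DF(L1)={L2,L6,L7}
  DF(L2)={L3,L4}
  DF(L3)={L4,L6,L7,L8}
  DF(L4)=∅
  DF(L5)={L6,L8}
  DF(L6)={L7}
  DF(L7)={L8}
  DF(L8)=∅

DF(L3) = ["L4", "L6", "L7", "L8"]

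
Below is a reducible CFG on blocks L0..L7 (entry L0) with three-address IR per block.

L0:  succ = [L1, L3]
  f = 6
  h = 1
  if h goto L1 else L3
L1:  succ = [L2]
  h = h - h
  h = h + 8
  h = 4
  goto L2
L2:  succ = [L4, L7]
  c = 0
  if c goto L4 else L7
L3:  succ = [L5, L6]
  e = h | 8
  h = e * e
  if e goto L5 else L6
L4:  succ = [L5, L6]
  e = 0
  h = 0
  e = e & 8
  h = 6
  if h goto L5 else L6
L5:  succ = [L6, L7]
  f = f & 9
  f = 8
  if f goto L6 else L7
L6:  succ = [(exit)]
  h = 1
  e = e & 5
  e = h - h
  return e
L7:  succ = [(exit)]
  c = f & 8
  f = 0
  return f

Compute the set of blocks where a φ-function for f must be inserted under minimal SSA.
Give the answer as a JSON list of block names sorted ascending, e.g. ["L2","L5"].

idom tree: L1←L0 L2←L1 L3←L0 L4←L2 L5←L0 L6←L0 L7←L0
Join-block Dom:
  L5: preds {L3,L4}: {L0,L3} ∩ {L0,L1,L2,L4} = {L0}; idom=L0
  L6: preds {L3,L4,L5}: {L0,L3} ∩ {L0,L1,L2,L4} ∩ {L0,L5} = {L0}; idom=L0
  L7: preds {L2,L5}: {L0,L1,L2} ∩ {L0,L5} = {L0}; idom=L0

DF walk-up:
  join L5 pred L3: L3 stop@L0
  join L5 pred L4: L4→L2→L1 stop@L0
  join L6 pred L3: L3 stop@L0
  join L6 pred L4: L4→L2→L1 stop@L0
  join L6 pred L5: L5 stop@L0
  join L7 pred L2: L2→L1 stop@L0
  join L7 pred L5: L5 stop@L0
  DF(L0)=∅
  DF(L1)={L5,L6,L7}
  DF(L2)={L5,L6,L7}
  DF(L3)={L5,L6}
  DF(L4)={L5,L6}
  DF(L5)={L6,L7}
  DF(L6)=∅
  DF(L7)=∅

φ for f: defs {L0,L5,L7}
  DF⁺ = {L6,L7}

Answer: ["L6", "L7"]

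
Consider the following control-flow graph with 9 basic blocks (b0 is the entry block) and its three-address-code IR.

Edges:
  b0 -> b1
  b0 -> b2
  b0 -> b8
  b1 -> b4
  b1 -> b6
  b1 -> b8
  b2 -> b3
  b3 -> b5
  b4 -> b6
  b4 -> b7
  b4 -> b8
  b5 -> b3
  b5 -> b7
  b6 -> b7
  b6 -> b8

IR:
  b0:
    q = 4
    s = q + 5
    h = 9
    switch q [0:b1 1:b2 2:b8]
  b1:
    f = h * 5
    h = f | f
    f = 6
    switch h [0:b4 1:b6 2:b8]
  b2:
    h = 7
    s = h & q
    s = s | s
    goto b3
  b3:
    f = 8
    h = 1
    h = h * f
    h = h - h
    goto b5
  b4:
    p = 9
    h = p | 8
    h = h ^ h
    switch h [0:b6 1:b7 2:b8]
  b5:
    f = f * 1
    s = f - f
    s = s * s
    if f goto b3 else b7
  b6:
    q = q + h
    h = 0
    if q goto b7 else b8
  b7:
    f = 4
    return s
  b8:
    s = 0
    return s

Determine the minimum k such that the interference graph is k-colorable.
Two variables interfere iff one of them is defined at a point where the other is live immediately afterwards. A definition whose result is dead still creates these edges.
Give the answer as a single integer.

def/use:
  b0 def {h,q,s} use ∅
  b1 def {f,h} use {h}
  b2 def {h,s} use {q}
  b3 def {f,h} use ∅
  b4 def {h,p} use ∅
  b5 def {f,s} use {f}
  b6 def {h,q} use {h,q}
  b7 def {f} use {s}
  b8 def {s} use ∅

Backward fixpoint:
  b0 li=∅ lo={h,q,s}
  b1 li={h,q,s} lo={h,q,s}
  b2 li={q} lo=∅
  b3 li=∅ lo={f}
  b4 li={q,s} lo={h,q,s}
  b5 li={f} lo={s}
  b6 li={h,q,s} lo={s}
  b7 li={s} lo=∅
  b8 li=∅ lo=∅

Interfere edges:
  f: {h,q,s}
  h: {f,q,s}
  p: {q,s}
  q: {f,h,p,s}
  s: {f,h,p,q}

Registers:
  lower bound: {f,h,q,s} mutually conflict ⇒ χ ≥ 4
  4-colouring: c0={q}  c1={s}  c2={f,p}  c3={h}
  χ = 4

Answer: 4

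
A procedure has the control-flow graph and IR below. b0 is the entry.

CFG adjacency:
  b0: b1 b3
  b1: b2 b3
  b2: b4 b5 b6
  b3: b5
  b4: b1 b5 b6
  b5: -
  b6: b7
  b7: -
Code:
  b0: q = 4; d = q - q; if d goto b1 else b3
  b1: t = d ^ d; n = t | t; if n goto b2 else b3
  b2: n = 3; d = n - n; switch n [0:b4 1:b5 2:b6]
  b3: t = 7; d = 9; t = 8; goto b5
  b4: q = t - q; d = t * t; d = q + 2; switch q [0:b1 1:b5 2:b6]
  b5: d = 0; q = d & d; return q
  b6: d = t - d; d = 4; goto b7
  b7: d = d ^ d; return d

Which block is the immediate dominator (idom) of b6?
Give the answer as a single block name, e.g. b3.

idom tree: b1←b0 b2←b1 b3←b0 b4←b2 b5←b0 b6←b2 b7←b6
Dom at joins:
  b1: preds {b0,b4}: {b0} ∩ {b0,b1,b2,b4} = {b0}; idom=b0
  b3: preds {b0,b1}: {b0} ∩ {b0,b1} = {b0}; idom=b0
  b5: preds {b2,b3,b4}: {b0,b1,b2} ∩ {b0,b3} ∩ {b0,b1,b2,b4} = {b0}; idom=b0
  b6: preds {b2,b4}: {b0,b1,b2} ∩ {b0,b1,b2,b4} = {b0,b1,b2}; idom=b2

idom(b6) = b2

Answer: b2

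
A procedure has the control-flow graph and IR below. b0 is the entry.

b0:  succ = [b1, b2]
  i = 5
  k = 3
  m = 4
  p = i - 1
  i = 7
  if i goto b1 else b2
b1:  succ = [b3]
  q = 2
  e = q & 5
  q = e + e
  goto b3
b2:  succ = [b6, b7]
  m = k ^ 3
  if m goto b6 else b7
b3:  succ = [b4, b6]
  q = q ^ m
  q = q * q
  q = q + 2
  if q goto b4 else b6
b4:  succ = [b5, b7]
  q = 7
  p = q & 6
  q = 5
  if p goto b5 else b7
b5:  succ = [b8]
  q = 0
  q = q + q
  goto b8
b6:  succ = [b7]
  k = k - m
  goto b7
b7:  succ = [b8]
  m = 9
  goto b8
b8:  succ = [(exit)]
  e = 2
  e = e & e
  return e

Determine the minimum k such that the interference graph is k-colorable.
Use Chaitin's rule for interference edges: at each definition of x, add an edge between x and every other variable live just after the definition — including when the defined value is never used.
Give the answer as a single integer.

Block summaries:
  b0: def={i,k,m,p} ue=∅
  b1: def={e,q} ue=∅
  b2: def={m} ue={k}
  b3: def={q} ue={m,q}
  b4: def={p,q} ue=∅
  b5: def={q} ue=∅
  b6: def={k} ue={k,m}
  b7: def={m} ue=∅
  b8: def={e} ue=∅

Liveness:
  b0 li=∅ lo={k,m}
  b1 li={k,m} lo={k,m,q}
  b2 li={k} lo={k,m}
  b3 li={k,m,q} lo={k,m}
  b4 li=∅ lo=∅
  b5 li=∅ lo=∅
  b6 li={k,m} lo=∅
  b7 li=∅ lo=∅
  b8 li=∅ lo=∅

Interfere edges:
  e: {k,m}
  i: {k,m}
  k: {e,i,m,p,q}
  m: {e,i,k,p,q}
  p: {k,m,q}
  q: {k,m,p}

Chromatic number:
  {k,m,p,q} pairwise interfere (4-clique) ⇒ χ ≥ 4
  4-colouring: c0={k}  c1={m}  c2={e,i,p}  c3={q}
  χ = 4

Answer: 4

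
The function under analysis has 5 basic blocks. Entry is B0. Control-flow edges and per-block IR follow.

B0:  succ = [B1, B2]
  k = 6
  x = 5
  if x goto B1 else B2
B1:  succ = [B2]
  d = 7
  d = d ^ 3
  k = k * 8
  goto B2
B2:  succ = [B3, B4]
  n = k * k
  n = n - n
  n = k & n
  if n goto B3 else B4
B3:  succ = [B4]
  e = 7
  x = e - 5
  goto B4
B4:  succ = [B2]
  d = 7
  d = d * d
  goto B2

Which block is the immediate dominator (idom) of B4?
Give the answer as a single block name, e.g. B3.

idom tree: B1←B0 B2←B0 B3←B2 B4←B2
Dom∩ at merges:
  B2: preds {B0,B1,B4}: {B0} ∩ {B0,B1} ∩ {B0,B2,B4} = {B0}; idom=B0
  B4: preds {B2,B3}: {B0,B2} ∩ {B0,B2,B3} = {B0,B2}; idom=B2

idom(B4) = B2

Answer: B2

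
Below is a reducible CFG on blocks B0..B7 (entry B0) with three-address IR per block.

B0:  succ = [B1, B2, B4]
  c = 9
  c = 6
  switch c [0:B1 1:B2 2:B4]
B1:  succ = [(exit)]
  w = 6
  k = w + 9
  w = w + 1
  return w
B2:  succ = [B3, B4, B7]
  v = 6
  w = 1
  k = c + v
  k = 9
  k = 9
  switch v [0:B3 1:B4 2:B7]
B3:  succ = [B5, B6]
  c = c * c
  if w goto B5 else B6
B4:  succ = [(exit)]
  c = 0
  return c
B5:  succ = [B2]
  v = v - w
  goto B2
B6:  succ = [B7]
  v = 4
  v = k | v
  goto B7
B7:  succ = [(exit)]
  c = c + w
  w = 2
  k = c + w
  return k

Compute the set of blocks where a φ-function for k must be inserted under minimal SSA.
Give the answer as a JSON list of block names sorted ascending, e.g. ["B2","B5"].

idom tree: B1←B0 B2←B0 B3←B2 B4←B0 B5←B3 B6←B3 B7←B2
Join-block Dom:
  B2: preds {B0,B5}: {B0} ∩ {B0,B2,B3,B5} = {B0}; idom=B0
  B4: preds {B0,B2}: {B0} ∩ {B0,B2} = {B0}; idom=B0
  B7: preds {B2,B6}: {B0,B2} ∩ {B0,B2,B3,B6} = {B0,B2}; idom=B2

Frontier:
  join B2 pred B0: · stop@B0
  join B2 pred B5: B5→B3→B2 stop@B0
  join B4 pred B0: · stop@B0
  join B4 pred B2: B2 stop@B0
  join B7 pred B2: · stop@B2
  join B7 pred B6: B6→B3 stop@B2
  DF(B0)=∅
  DF(B1)=∅
  DF(B2)={B2,B4}
  DF(B3)={B2,B7}
  DF(B4)=∅
  DF(B5)={B2}
  DF(B6)={B7}
  DF(B7)=∅

φ for k: defs {B1,B2,B7}
  DF⁺ = {B2,B4}

Answer: ["B2", "B4"]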